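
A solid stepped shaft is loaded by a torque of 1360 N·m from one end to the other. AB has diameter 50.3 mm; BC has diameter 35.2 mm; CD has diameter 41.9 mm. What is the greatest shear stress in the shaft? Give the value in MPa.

Under the same torque, τ_max = 16T/(πd³) is largest where d is smallest — segment BC (d = 35.2 mm).
τ_max = 16·1360/(π·(0.0352)³) = 1.588×10^8 Pa.

159 MPa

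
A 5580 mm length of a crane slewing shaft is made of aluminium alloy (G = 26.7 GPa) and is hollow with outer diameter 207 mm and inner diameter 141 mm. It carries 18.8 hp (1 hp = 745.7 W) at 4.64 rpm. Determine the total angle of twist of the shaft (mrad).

ω = 2π·4.64/60 = 0.4859 rad/s, so T = P/ω = 18.8×745.7 / 0.4859 = 28850 N·m.
J = π(d_o⁴ − d_i⁴)/32 = π(0.207⁴ − 0.141⁴)/32 = 1.414×10^-4 m⁴.
θ = T·L/(G·J) = 28850 × 5.58 / (26.7×10⁹ × 1.414×10^-4) = 0.04263 rad.

42.6 mrad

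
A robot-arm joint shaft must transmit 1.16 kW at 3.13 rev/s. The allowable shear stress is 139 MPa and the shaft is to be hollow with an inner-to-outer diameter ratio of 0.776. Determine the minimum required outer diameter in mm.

ω = 2π·3.13 = 19.67 rad/s, so T = P/ω = 1.16×10³ / 19.67 = 58.98 N·m.
For a hollow shaft with d_i/d_o = 0.776: τ_max = 16T/(π d_o³ (1−k⁴)), so d_o = [16T/(π τ_allow (1−k⁴))]^(1/3) = [16·58.98/(π·1.39×10^8·0.6374)]^(1/3) = 0.01502 m.

15.0 mm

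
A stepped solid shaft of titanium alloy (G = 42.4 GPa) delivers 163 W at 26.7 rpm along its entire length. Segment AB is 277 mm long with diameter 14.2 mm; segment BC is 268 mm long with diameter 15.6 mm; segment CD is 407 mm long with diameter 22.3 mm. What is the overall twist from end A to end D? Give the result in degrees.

10.4°

ω = 2π·26.7/60 = 2.796 rad/s, so T = P/ω = 163 / 2.796 = 58.30 N·m.
J_AB = π(0.0142)⁴/32 = 3.99×10^-9 m⁴; J_BC = π(0.0156)⁴/32 = 5.81×10^-9 m⁴; J_CD = π(0.0223)⁴/32 = 2.43×10^-8 m⁴.
θ = (T/G)·Σ L_i/J_i = (58.30/42.4×10⁹)·(0.277/3.99×10^-9 + 0.268/5.81×10^-9 + 0.407/2.43×10^-8) = 0.1818 rad.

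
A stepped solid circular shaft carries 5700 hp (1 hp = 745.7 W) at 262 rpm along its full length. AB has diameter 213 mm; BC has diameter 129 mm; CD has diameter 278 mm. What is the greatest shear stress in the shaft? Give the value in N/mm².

368 N/mm²

ω = 2π·262/60 = 27.44 rad/s, so T = P/ω = 5700×745.7 / 27.44 = 154900 N·m.
Under the same torque, τ_max = 16T/(πd³) is largest where d is smallest — segment BC (d = 129 mm).
τ_max = 16·154900/(π·(0.129)³) = 3.675×10^8 Pa.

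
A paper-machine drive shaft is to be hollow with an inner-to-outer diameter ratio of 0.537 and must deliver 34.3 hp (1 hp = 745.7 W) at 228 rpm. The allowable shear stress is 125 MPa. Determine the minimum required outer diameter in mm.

36.2 mm

ω = 2π·228/60 = 23.88 rad/s, so T = P/ω = 34.3×745.7 / 23.88 = 1071 N·m.
For a hollow shaft with d_i/d_o = 0.537: τ_max = 16T/(π d_o³ (1−k⁴)), so d_o = [16T/(π τ_allow (1−k⁴))]^(1/3) = [16·1071/(π·1.25×10^8·0.9168)]^(1/3) = 0.03624 m.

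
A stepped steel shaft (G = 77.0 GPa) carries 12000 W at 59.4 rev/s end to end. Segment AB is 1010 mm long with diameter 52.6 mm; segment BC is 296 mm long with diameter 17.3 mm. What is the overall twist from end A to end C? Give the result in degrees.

0.837°

ω = 2π·59.4 = 373.2 rad/s, so T = P/ω = 12000 / 373.2 = 32.15 N·m.
J_AB = π(0.0526)⁴/32 = 7.52×10^-7 m⁴; J_BC = π(0.0173)⁴/32 = 8.79×10^-9 m⁴.
θ = (T/G)·Σ L_i/J_i = (32.15/77.0×10⁹)·(1.01/7.52×10^-7 + 0.296/8.79×10^-9) = 0.01462 rad.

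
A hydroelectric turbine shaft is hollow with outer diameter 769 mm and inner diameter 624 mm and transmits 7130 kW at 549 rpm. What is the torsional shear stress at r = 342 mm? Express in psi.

316 psi

ω = 2π·549/60 = 57.49 rad/s, so T = P/ω = 7130×10³ / 57.49 = 124000 N·m.
J = π(d_o⁴ − d_i⁴)/32 = π(0.769⁴ − 0.624⁴)/32 = 0.01945 m⁴.
Shear stress varies linearly with radius: τ = T·r/J = 124000 × 0.342 / 0.01945 = 2.181×10^6 Pa.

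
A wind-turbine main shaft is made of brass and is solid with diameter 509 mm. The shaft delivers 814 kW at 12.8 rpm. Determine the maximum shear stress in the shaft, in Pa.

ω = 2π·12.8/60 = 1.340 rad/s, so T = P/ω = 814×10³ / 1.340 = 607300 N·m.
J = πd⁴/32 = π(0.509)⁴/32 = 6.590×10^-3 m⁴.
τ_max = T·r/J = 607300 × 0.255 / 6.590×10^-3 = 2.345×10^7 Pa.

2.35e7 Pa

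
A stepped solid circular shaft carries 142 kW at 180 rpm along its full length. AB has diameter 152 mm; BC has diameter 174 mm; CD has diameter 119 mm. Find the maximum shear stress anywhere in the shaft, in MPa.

ω = 2π·180/60 = 18.85 rad/s, so T = P/ω = 142×10³ / 18.85 = 7533 N·m.
Under the same torque, τ_max = 16T/(πd³) is largest where d is smallest — segment CD (d = 119 mm).
τ_max = 16·7533/(π·(0.119)³) = 2.277×10^7 Pa.

22.8 MPa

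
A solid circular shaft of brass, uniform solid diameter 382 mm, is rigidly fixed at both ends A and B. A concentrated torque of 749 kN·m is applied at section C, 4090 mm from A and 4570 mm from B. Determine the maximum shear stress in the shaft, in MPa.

With uniform GJ and both ends fixed, compatibility θ_AC = θ_CB gives T_A·a = T_B·b, together with T_A + T_B = T₀.
T_A = T₀·b/(a+b) = 749000·4570/8660 = 395300 N·m; T_B = 353700 N·m.
τ in each portion: τ_AC = 3.61×10^7 Pa, τ_CB = 3.23×10^7 Pa; maximum is in AC.
τ_max = T_AC·r/J = 395300·0.191/2.09×10^-3 = 3.611×10^7 Pa.

36.1 MPa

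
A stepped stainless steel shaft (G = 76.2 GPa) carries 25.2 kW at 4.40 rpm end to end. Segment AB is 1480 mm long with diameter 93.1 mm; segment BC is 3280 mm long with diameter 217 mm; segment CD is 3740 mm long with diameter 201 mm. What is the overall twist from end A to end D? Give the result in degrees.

9.83°

ω = 2π·4.40/60 = 0.4608 rad/s, so T = P/ω = 25.2×10³ / 0.4608 = 54690 N·m.
J_AB = π(0.0931)⁴/32 = 7.38×10^-6 m⁴; J_BC = π(0.217)⁴/32 = 2.18×10^-4 m⁴; J_CD = π(0.201)⁴/32 = 1.60×10^-4 m⁴.
θ = (T/G)·Σ L_i/J_i = (54690/76.2×10⁹)·(1.48/7.38×10^-6 + 3.28/2.18×10^-4 + 3.74/1.60×10^-4) = 0.1716 rad.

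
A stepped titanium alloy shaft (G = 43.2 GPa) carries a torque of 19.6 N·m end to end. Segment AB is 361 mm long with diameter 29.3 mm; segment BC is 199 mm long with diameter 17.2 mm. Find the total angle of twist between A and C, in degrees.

0.732°

J_AB = π(0.0293)⁴/32 = 7.24×10^-8 m⁴; J_BC = π(0.0172)⁴/32 = 8.59×10^-9 m⁴.
θ = (T/G)·Σ L_i/J_i = (19.60/43.2×10⁹)·(0.361/7.24×10^-8 + 0.199/8.59×10^-9) = 0.01277 rad.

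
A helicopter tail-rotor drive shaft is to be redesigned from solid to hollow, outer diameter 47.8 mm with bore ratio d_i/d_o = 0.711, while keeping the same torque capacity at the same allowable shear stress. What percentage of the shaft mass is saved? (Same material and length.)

Equal τ_max and T ⇒ the solid shaft needs d_s³ = d_o³(1−k⁴), so d_s = 47.8·(1−0.711⁴)^(1/3) = 43.32 mm.
Area ratio A_h/A_s = d_o²(1−k²)/d_s² = (1−k²)/(1−k⁴)^(2/3) = 0.6020.
Mass saving = 1 − 0.6020 = 39.8 %.

39.8 %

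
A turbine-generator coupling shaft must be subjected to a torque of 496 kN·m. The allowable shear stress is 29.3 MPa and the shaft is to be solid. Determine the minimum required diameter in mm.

For a solid shaft τ_max = 16T/(πd³), so d = (16T/(π τ_allow))^(1/3) = (16·496000/(π·2.93×10^7))^(1/3) = 0.4418 m.

442 mm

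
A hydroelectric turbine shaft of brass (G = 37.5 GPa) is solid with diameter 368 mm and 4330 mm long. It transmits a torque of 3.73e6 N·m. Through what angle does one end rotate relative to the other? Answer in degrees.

J = πd⁴/32 = π(0.368)⁴/32 = 1.800×10^-3 m⁴.
θ = T·L/(G·J) = 3.730e6 × 4.33 / (37.5×10⁹ × 1.800×10^-3) = 0.2392 rad.

13.7°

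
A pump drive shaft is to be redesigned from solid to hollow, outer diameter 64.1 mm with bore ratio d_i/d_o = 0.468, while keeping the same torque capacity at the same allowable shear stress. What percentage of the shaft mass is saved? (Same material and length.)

Equal τ_max and T ⇒ the solid shaft needs d_s³ = d_o³(1−k⁴), so d_s = 64.1·(1−0.468⁴)^(1/3) = 63.06 mm.
Area ratio A_h/A_s = d_o²(1−k²)/d_s² = (1−k²)/(1−k⁴)^(2/3) = 0.8070.
Mass saving = 1 − 0.8070 = 19.3 %.

19.3 %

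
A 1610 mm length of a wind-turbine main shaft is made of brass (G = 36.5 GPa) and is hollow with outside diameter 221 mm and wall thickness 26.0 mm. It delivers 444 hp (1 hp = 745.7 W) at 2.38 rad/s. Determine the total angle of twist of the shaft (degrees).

2.28°

ω = 2.38 rad/s, so T = P/ω = 444×745.7 / 2.380 = 139100 N·m.
J = π(d_o⁴ − d_i⁴)/32 = π(0.221⁴ − 0.169⁴)/32 = 1.541×10^-4 m⁴.
θ = T·L/(G·J) = 139100 × 1.61 / (36.5×10⁹ × 1.541×10^-4) = 0.03982 rad.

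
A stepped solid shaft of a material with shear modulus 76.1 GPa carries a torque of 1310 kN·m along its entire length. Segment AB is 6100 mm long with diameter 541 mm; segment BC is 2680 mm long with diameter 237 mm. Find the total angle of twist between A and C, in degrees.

9.25°

J_AB = π(0.541)⁴/32 = 8.41×10^-3 m⁴; J_BC = π(0.237)⁴/32 = 3.10×10^-4 m⁴.
θ = (T/G)·Σ L_i/J_i = (1.310e6/76.1×10⁹)·(6.10/8.41×10^-3 + 2.68/3.10×10^-4) = 0.1614 rad.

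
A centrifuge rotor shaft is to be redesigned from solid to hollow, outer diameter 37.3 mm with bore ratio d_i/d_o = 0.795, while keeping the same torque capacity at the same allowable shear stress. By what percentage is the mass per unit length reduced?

Equal τ_max and T ⇒ the solid shaft needs d_s³ = d_o³(1−k⁴), so d_s = 37.3·(1−0.795⁴)^(1/3) = 31.47 mm.
Area ratio A_h/A_s = d_o²(1−k²)/d_s² = (1−k²)/(1−k⁴)^(2/3) = 0.5170.
Mass saving = 1 − 0.5170 = 48.3 %.

48.3 %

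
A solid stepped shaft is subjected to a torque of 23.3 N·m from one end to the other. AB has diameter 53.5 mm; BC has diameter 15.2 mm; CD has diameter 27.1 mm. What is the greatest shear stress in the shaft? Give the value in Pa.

Under the same torque, τ_max = 16T/(πd³) is largest where d is smallest — segment BC (d = 15.2 mm).
τ_max = 16·23.30/(π·(0.0152)³) = 3.379×10^7 Pa.

3.38e7 Pa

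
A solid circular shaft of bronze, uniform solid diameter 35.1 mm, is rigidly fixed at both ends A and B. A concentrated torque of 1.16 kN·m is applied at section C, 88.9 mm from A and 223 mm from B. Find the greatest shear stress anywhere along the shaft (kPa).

97700 kPa

With uniform GJ and both ends fixed, compatibility θ_AC = θ_CB gives T_A·a = T_B·b, together with T_A + T_B = T₀.
T_A = T₀·b/(a+b) = 1160·223/311.9 = 829.4 N·m; T_B = 330.6 N·m.
τ in each portion: τ_AC = 9.77×10^7 Pa, τ_CB = 3.89×10^7 Pa; maximum is in AC.
τ_max = T_AC·r/J = 829.4·0.0175/1.49×10^-7 = 9.768×10^7 Pa.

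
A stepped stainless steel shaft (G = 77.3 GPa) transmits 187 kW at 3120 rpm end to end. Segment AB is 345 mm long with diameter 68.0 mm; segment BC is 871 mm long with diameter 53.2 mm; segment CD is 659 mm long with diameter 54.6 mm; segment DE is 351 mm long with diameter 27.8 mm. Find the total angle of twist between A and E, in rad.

ω = 2π·3120/60 = 326.7 rad/s, so T = P/ω = 187×10³ / 326.7 = 572.3 N·m.
J_AB = π(0.0680)⁴/32 = 2.10×10^-6 m⁴; J_BC = π(0.0532)⁴/32 = 7.86×10^-7 m⁴; J_CD = π(0.0546)⁴/32 = 8.73×10^-7 m⁴; J_DE = π(0.0278)⁴/32 = 5.86×10^-8 m⁴.
θ = (T/G)·Σ L_i/J_i = (572.3/77.3×10⁹)·(0.345/2.10×10^-6 + 0.871/7.86×10^-7 + 0.659/8.73×10^-7 + 0.351/5.86×10^-8) = 0.05933 rad.

0.0593 rad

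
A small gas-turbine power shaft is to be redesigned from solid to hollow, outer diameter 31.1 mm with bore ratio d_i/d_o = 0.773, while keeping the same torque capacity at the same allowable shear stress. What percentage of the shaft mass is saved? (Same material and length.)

46.0 %

Equal τ_max and T ⇒ the solid shaft needs d_s³ = d_o³(1−k⁴), so d_s = 31.1·(1−0.773⁴)^(1/3) = 26.84 mm.
Area ratio A_h/A_s = d_o²(1−k²)/d_s² = (1−k²)/(1−k⁴)^(2/3) = 0.5403.
Mass saving = 1 − 0.5403 = 46.0 %.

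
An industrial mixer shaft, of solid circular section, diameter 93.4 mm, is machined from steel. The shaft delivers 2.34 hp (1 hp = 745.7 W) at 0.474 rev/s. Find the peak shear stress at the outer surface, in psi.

ω = 2π·0.474 = 2.978 rad/s, so T = P/ω = 2.34×745.7 / 2.978 = 585.9 N·m.
J = πd⁴/32 = π(0.0934)⁴/32 = 7.471×10^-6 m⁴.
τ_max = T·r/J = 585.9 × 0.0467 / 7.471×10^-6 = 3.662×10^6 Pa.

531 psi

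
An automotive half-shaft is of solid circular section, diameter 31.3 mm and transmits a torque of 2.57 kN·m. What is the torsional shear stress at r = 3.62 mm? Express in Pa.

9.87e7 Pa

J = πd⁴/32 = π(0.0313)⁴/32 = 9.423×10^-8 m⁴.
Shear stress varies linearly with radius: τ = T·r/J = 2570 × 0.00362 / 9.423×10^-8 = 9.873×10^7 Pa.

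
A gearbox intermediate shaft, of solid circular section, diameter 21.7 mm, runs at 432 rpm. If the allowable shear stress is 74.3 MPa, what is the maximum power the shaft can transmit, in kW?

J = πd⁴/32 = π(0.0217)⁴/32 = 2.177×10^-8 m⁴.
T_max = τ_allow·J/r = 7.43×10^7 × 2.177×10^-8 / 0.0109 = 149.1 N·m.
ω = 2π·432/60 = 45.24 rad/s, so P_max = T_max·ω = 6744 W.

6.74 kW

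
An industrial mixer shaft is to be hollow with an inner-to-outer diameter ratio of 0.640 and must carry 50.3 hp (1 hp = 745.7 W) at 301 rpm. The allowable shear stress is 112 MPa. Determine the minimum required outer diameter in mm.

ω = 2π·301/60 = 31.52 rad/s, so T = P/ω = 50.3×745.7 / 31.52 = 1190 N·m.
For a hollow shaft with d_i/d_o = 0.640: τ_max = 16T/(π d_o³ (1−k⁴)), so d_o = [16T/(π τ_allow (1−k⁴))]^(1/3) = [16·1190/(π·1.12×10^8·0.8322)]^(1/3) = 0.04021 m.

40.2 mm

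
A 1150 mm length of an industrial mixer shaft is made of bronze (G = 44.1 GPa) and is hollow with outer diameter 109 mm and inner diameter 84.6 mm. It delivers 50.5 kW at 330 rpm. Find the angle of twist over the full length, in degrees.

ω = 2π·330/60 = 34.56 rad/s, so T = P/ω = 50.5×10³ / 34.56 = 1461 N·m.
J = π(d_o⁴ − d_i⁴)/32 = π(0.109⁴ − 0.0846⁴)/32 = 8.829×10^-6 m⁴.
θ = T·L/(G·J) = 1461 × 1.15 / (44.1×10⁹ × 8.829×10^-6) = 4.316×10^-3 rad.

0.247°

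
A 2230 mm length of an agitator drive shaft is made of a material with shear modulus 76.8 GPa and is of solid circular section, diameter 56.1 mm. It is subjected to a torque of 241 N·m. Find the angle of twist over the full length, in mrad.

7.20 mrad

J = πd⁴/32 = π(0.0561)⁴/32 = 9.724×10^-7 m⁴.
θ = T·L/(G·J) = 241.0 × 2.23 / (76.8×10⁹ × 9.724×10^-7) = 7.196×10^-3 rad.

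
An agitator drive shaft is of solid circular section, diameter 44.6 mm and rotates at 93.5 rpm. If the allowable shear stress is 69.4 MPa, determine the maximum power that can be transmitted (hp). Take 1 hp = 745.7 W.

J = πd⁴/32 = π(0.0446)⁴/32 = 3.885×10^-7 m⁴.
T_max = τ_allow·J/r = 6.94×10^7 × 3.885×10^-7 / 0.0223 = 1209 N·m.
ω = 2π·93.5/60 = 9.791 rad/s, so P_max = T_max·ω = 1.184×10^4 W.

15.9 hp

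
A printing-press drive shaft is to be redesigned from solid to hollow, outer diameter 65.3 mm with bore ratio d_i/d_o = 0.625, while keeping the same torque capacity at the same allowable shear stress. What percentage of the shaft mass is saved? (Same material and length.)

Equal τ_max and T ⇒ the solid shaft needs d_s³ = d_o³(1−k⁴), so d_s = 65.3·(1−0.625⁴)^(1/3) = 61.79 mm.
Area ratio A_h/A_s = d_o²(1−k²)/d_s² = (1−k²)/(1−k⁴)^(2/3) = 0.6805.
Mass saving = 1 − 0.6805 = 32.0 %.

32.0 %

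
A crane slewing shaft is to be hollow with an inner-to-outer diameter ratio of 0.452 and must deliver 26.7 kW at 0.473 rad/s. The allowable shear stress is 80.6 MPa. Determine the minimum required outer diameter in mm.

155 mm

ω = 0.473 rad/s, so T = P/ω = 26.7×10³ / 0.4730 = 56450 N·m.
For a hollow shaft with d_i/d_o = 0.452: τ_max = 16T/(π d_o³ (1−k⁴)), so d_o = [16T/(π τ_allow (1−k⁴))]^(1/3) = [16·56450/(π·8.06×10^7·0.9583)]^(1/3) = 0.1550 m.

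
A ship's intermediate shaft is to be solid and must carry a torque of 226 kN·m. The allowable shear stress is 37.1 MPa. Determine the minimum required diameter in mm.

314 mm

For a solid shaft τ_max = 16T/(πd³), so d = (16T/(π τ_allow))^(1/3) = (16·226000/(π·3.71×10^7))^(1/3) = 0.3142 m.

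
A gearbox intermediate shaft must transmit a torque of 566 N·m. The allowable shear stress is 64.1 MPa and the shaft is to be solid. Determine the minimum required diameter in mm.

35.6 mm

For a solid shaft τ_max = 16T/(πd³), so d = (16T/(π τ_allow))^(1/3) = (16·566.0/(π·6.41×10^7))^(1/3) = 0.03556 m.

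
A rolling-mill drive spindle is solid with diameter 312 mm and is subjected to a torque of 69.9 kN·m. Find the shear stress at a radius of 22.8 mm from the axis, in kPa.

1710 kPa

J = πd⁴/32 = π(0.312)⁴/32 = 9.303×10^-4 m⁴.
Shear stress varies linearly with radius: τ = T·r/J = 69900 × 0.0228 / 9.303×10^-4 = 1.713×10^6 Pa.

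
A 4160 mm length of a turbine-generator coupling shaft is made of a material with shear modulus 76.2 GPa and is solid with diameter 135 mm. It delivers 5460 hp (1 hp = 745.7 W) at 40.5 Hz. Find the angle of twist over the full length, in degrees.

ω = 2π·40.5 = 254.5 rad/s, so T = P/ω = 5460×745.7 / 254.5 = 16000 N·m.
J = πd⁴/32 = π(0.135)⁴/32 = 3.261×10^-5 m⁴.
θ = T·L/(G·J) = 16000 × 4.16 / (76.2×10⁹ × 3.261×10^-5) = 0.02679 rad.

1.53°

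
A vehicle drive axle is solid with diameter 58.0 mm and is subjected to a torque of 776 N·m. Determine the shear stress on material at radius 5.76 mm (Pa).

J = πd⁴/32 = π(0.0580)⁴/32 = 1.111×10^-6 m⁴.
Shear stress varies linearly with radius: τ = T·r/J = 776.0 × 0.00576 / 1.111×10^-6 = 4.023×10^6 Pa.

4.02e6 Pa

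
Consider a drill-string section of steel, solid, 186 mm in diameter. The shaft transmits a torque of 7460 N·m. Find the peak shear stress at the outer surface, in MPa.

J = πd⁴/32 = π(0.186)⁴/32 = 1.175×10^-4 m⁴.
τ_max = T·r/J = 7460 × 0.0930 / 1.175×10^-4 = 5.904×10^6 Pa.

5.90 MPa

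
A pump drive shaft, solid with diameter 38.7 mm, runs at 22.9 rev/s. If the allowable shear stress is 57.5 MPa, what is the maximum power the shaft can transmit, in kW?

94.2 kW

J = πd⁴/32 = π(0.0387)⁴/32 = 2.202×10^-7 m⁴.
T_max = τ_allow·J/r = 5.75×10^7 × 2.202×10^-7 / 0.0194 = 654.4 N·m.
ω = 2π·22.9 = 143.9 rad/s, so P_max = T_max·ω = 9.416×10^4 W.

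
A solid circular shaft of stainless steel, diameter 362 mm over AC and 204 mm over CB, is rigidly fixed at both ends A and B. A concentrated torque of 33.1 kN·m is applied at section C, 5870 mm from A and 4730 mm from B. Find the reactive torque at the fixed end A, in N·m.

Compatibility: T_A·a/J_AC = T_B·b/J_CB with T_A + T_B = T₀.
J_AC = 1.69×10^-3 m⁴, J_CB = 1.70×10^-4 m⁴, so T_A = T₀·(J_AC/a)/((J_AC/a)+(J_CB/b)) = 29420 N·m, T_B = 3682 N·m.

29400 N·m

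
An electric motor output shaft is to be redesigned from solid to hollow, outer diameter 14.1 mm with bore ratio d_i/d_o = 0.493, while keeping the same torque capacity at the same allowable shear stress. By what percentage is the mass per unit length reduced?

21.2 %

Equal τ_max and T ⇒ the solid shaft needs d_s³ = d_o³(1−k⁴), so d_s = 14.1·(1−0.493⁴)^(1/3) = 13.82 mm.
Area ratio A_h/A_s = d_o²(1−k²)/d_s² = (1−k²)/(1−k⁴)^(2/3) = 0.7883.
Mass saving = 1 − 0.7883 = 21.2 %.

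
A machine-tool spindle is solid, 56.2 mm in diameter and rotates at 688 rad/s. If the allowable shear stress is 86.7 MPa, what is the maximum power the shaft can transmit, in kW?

2080 kW

J = πd⁴/32 = π(0.0562)⁴/32 = 9.794×10^-7 m⁴.
T_max = τ_allow·J/r = 8.67×10^7 × 9.794×10^-7 / 0.0281 = 3022 N·m.
ω = 688 rad/s, so P_max = T_max·ω = 2.079×10^6 W.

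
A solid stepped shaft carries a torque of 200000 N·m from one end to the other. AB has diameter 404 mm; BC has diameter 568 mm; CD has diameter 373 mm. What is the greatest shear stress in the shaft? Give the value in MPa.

Under the same torque, τ_max = 16T/(πd³) is largest where d is smallest — segment CD (d = 373 mm).
τ_max = 16·200000/(π·(0.373)³) = 1.963×10^7 Pa.

19.6 MPa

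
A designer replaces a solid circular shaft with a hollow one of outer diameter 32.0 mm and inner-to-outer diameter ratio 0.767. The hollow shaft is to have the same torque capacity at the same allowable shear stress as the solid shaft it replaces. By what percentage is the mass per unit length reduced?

Equal τ_max and T ⇒ the solid shaft needs d_s³ = d_o³(1−k⁴), so d_s = 32.0·(1−0.767⁴)^(1/3) = 27.78 mm.
Area ratio A_h/A_s = d_o²(1−k²)/d_s² = (1−k²)/(1−k⁴)^(2/3) = 0.5465.
Mass saving = 1 − 0.5465 = 45.4 %.

45.4 %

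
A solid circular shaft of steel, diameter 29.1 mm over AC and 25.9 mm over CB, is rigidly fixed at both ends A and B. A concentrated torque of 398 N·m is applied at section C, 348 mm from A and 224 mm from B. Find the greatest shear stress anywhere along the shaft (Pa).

Compatibility: T_A·a/J_AC = T_B·b/J_CB with T_A + T_B = T₀.
J_AC = 7.04×10^-8 m⁴, J_CB = 4.42×10^-8 m⁴, so T_A = T₀·(J_AC/a)/((J_AC/a)+(J_CB/b)) = 201.5 N·m, T_B = 196.5 N·m.
τ in each portion: τ_AC = 4.17×10^7 Pa, τ_CB = 5.76×10^7 Pa; maximum is in CB.
τ_max = T_CB·r/J = 196.5·0.0129/4.42×10^-8 = 5.759×10^7 Pa.

5.76e7 Pa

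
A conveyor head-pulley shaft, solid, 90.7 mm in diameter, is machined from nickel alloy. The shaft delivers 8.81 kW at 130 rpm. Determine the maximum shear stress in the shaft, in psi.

ω = 2π·130/60 = 13.61 rad/s, so T = P/ω = 8.81×10³ / 13.61 = 647.1 N·m.
J = πd⁴/32 = π(0.0907)⁴/32 = 6.644×10^-6 m⁴.
τ_max = T·r/J = 647.1 × 0.0454 / 6.644×10^-6 = 4.417×10^6 Pa.

641 psi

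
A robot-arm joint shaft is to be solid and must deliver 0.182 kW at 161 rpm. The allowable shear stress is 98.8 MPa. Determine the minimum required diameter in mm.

8.23 mm

ω = 2π·161/60 = 16.86 rad/s, so T = P/ω = 0.182×10³ / 16.86 = 10.79 N·m.
For a solid shaft τ_max = 16T/(πd³), so d = (16T/(π τ_allow))^(1/3) = (16·10.79/(π·9.88×10^7))^(1/3) = 0.008225 m.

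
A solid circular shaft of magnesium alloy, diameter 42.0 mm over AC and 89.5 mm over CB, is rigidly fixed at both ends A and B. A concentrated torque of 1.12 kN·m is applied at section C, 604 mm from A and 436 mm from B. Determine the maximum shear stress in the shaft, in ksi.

1.11 ksi

Compatibility: T_A·a/J_AC = T_B·b/J_CB with T_A + T_B = T₀.
J_AC = 3.05×10^-7 m⁴, J_CB = 6.30×10^-6 m⁴, so T_A = T₀·(J_AC/a)/((J_AC/a)+(J_CB/b)) = 37.88 N·m, T_B = 1082 N·m.
τ in each portion: τ_AC = 2.60×10^6 Pa, τ_CB = 7.69×10^6 Pa; maximum is in CB.
τ_max = T_CB·r/J = 1082·0.0447/6.30×10^-6 = 7.687×10^6 Pa.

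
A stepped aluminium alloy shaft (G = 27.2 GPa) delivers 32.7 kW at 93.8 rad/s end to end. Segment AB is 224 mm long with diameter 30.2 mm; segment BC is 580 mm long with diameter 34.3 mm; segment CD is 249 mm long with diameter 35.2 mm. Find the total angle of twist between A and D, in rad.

ω = 93.8 rad/s, so T = P/ω = 32.7×10³ / 93.80 = 348.6 N·m.
J_AB = π(0.0302)⁴/32 = 8.17×10^-8 m⁴; J_BC = π(0.0343)⁴/32 = 1.36×10^-7 m⁴; J_CD = π(0.0352)⁴/32 = 1.51×10^-7 m⁴.
θ = (T/G)·Σ L_i/J_i = (348.6/27.2×10⁹)·(0.224/8.17×10^-8 + 0.580/1.36×10^-7 + 0.249/1.51×10^-7) = 0.1110 rad.

0.111 rad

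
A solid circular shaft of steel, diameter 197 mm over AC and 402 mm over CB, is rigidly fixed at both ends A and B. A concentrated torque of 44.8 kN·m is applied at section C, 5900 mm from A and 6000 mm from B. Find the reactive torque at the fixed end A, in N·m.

2480 N·m

Compatibility: T_A·a/J_AC = T_B·b/J_CB with T_A + T_B = T₀.
J_AC = 1.48×10^-4 m⁴, J_CB = 2.56×10^-3 m⁴, so T_A = T₀·(J_AC/a)/((J_AC/a)+(J_CB/b)) = 2482 N·m, T_B = 42320 N·m.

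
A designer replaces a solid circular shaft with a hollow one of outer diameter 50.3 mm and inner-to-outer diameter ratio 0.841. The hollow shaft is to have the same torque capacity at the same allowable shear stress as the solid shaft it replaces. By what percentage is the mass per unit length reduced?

Equal τ_max and T ⇒ the solid shaft needs d_s³ = d_o³(1−k⁴), so d_s = 50.3·(1−0.841⁴)^(1/3) = 39.92 mm.
Area ratio A_h/A_s = d_o²(1−k²)/d_s² = (1−k²)/(1−k⁴)^(2/3) = 0.4648.
Mass saving = 1 − 0.4648 = 53.5 %.

53.5 %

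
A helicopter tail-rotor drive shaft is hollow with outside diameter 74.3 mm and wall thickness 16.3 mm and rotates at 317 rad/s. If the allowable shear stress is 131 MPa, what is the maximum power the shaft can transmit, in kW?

3010 kW

J = π(d_o⁴ − d_i⁴)/32 = π(0.0743⁴ − 0.0417⁴)/32 = 2.695×10^-6 m⁴.
T_max = τ_allow·J/r = 1.31×10^8 × 2.695×10^-6 / 0.0371 = 9504 N·m.
ω = 317 rad/s, so P_max = T_max·ω = 3.013×10^6 W.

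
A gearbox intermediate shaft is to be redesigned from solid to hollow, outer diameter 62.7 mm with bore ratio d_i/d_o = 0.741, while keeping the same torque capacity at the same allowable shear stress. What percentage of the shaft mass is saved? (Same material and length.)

Equal τ_max and T ⇒ the solid shaft needs d_s³ = d_o³(1−k⁴), so d_s = 62.7·(1−0.741⁴)^(1/3) = 55.63 mm.
Area ratio A_h/A_s = d_o²(1−k²)/d_s² = (1−k²)/(1−k⁴)^(2/3) = 0.5728.
Mass saving = 1 − 0.5728 = 42.7 %.

42.7 %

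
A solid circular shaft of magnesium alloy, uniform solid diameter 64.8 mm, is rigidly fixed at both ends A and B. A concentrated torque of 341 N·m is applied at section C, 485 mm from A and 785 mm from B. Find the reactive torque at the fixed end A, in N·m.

With uniform GJ and both ends fixed, compatibility θ_AC = θ_CB gives T_A·a = T_B·b, together with T_A + T_B = T₀.
T_A = T₀·b/(a+b) = 341.0·785/1270 = 210.8 N·m; T_B = 130.2 N·m.

211 N·m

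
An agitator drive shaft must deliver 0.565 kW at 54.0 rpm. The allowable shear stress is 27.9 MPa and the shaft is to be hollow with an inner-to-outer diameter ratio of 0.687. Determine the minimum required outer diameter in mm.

ω = 2π·54.0/60 = 5.655 rad/s, so T = P/ω = 0.565×10³ / 5.655 = 99.91 N·m.
For a hollow shaft with d_i/d_o = 0.687: τ_max = 16T/(π d_o³ (1−k⁴)), so d_o = [16T/(π τ_allow (1−k⁴))]^(1/3) = [16·99.91/(π·2.79×10^7·0.7772)]^(1/3) = 0.02863 m.

28.6 mm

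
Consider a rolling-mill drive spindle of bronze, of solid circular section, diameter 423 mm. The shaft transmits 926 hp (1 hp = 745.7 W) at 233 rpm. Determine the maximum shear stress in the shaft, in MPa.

1.90 MPa

ω = 2π·233/60 = 24.40 rad/s, so T = P/ω = 926×745.7 / 24.40 = 28300 N·m.
J = πd⁴/32 = π(0.423)⁴/32 = 3.143×10^-3 m⁴.
τ_max = T·r/J = 28300 × 0.211 / 3.143×10^-3 = 1.904×10^6 Pa.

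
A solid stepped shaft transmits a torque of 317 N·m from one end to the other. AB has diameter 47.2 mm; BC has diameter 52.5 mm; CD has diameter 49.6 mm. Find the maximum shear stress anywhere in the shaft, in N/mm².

15.4 N/mm²

Under the same torque, τ_max = 16T/(πd³) is largest where d is smallest — segment AB (d = 47.2 mm).
τ_max = 16·317.0/(π·(0.0472)³) = 1.535×10^7 Pa.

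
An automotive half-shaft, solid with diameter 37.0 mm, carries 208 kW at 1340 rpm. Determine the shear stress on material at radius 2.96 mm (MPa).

ω = 2π·1340/60 = 140.3 rad/s, so T = P/ω = 208×10³ / 140.3 = 1482 N·m.
J = πd⁴/32 = π(0.0370)⁴/32 = 1.840×10^-7 m⁴.
Shear stress varies linearly with radius: τ = T·r/J = 1482 × 0.00296 / 1.840×10^-7 = 2.385×10^7 Pa.

23.8 MPa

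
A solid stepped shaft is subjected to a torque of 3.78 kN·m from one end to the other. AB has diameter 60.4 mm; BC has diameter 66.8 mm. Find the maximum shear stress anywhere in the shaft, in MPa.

Under the same torque, τ_max = 16T/(πd³) is largest where d is smallest — segment AB (d = 60.4 mm).
τ_max = 16·3780/(π·(0.0604)³) = 8.737×10^7 Pa.

87.4 MPa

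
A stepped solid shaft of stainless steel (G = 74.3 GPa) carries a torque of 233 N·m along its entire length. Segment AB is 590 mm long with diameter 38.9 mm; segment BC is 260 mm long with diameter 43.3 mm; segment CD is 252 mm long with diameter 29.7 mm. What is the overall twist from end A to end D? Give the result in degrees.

1.20°

J_AB = π(0.0389)⁴/32 = 2.25×10^-7 m⁴; J_BC = π(0.0433)⁴/32 = 3.45×10^-7 m⁴; J_CD = π(0.0297)⁴/32 = 7.64×10^-8 m⁴.
θ = (T/G)·Σ L_i/J_i = (233.0/74.3×10⁹)·(0.590/2.25×10^-7 + 0.260/3.45×10^-7 + 0.252/7.64×10^-8) = 0.02094 rad.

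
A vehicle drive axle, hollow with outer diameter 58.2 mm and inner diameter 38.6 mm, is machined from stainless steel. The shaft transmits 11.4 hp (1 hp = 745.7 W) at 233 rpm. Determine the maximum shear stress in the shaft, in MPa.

ω = 2π·233/60 = 24.40 rad/s, so T = P/ω = 11.4×745.7 / 24.40 = 348.4 N·m.
J = π(d_o⁴ − d_i⁴)/32 = π(0.0582⁴ − 0.0386⁴)/32 = 9.085×10^-7 m⁴.
τ_max = T·r/J = 348.4 × 0.0291 / 9.085×10^-7 = 1.116×10^7 Pa.

11.2 MPa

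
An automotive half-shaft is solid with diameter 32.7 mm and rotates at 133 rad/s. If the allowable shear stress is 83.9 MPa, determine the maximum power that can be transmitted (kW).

76.6 kW

J = πd⁴/32 = π(0.0327)⁴/32 = 1.123×10^-7 m⁴.
T_max = τ_allow·J/r = 8.39×10^7 × 1.123×10^-7 / 0.0163 = 576.0 N·m.
ω = 133 rad/s, so P_max = T_max·ω = 7.661×10^4 W.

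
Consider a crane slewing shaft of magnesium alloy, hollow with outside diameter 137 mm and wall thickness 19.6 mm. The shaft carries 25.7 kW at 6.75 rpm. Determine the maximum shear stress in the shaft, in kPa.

ω = 2π·6.75/60 = 0.7069 rad/s, so T = P/ω = 25.7×10³ / 0.7069 = 36360 N·m.
J = π(d_o⁴ − d_i⁴)/32 = π(0.137⁴ − 0.0978⁴)/32 = 2.560×10^-5 m⁴.
τ_max = T·r/J = 36360 × 0.0685 / 2.560×10^-5 = 9.728×10^7 Pa.

97300 kPa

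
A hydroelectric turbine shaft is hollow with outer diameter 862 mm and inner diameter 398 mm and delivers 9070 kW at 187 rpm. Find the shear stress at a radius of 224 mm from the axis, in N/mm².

ω = 2π·187/60 = 19.58 rad/s, so T = P/ω = 9070×10³ / 19.58 = 463200 N·m.
J = π(d_o⁴ − d_i⁴)/32 = π(0.862⁴ − 0.398⁴)/32 = 0.05174 m⁴.
Shear stress varies linearly with radius: τ = T·r/J = 463200 × 0.224 / 0.05174 = 2.005×10^6 Pa.

2.01 N/mm²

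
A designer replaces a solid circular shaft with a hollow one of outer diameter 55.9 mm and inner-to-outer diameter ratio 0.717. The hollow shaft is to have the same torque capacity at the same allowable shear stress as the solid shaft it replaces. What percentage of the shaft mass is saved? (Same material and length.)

40.4 %

Equal τ_max and T ⇒ the solid shaft needs d_s³ = d_o³(1−k⁴), so d_s = 55.9·(1−0.717⁴)^(1/3) = 50.46 mm.
Area ratio A_h/A_s = d_o²(1−k²)/d_s² = (1−k²)/(1−k⁴)^(2/3) = 0.5962.
Mass saving = 1 − 0.5962 = 40.4 %.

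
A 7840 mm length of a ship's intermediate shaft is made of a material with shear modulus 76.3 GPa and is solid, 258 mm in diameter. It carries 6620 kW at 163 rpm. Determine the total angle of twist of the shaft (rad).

0.0916 rad

ω = 2π·163/60 = 17.07 rad/s, so T = P/ω = 6620×10³ / 17.07 = 387800 N·m.
J = πd⁴/32 = π(0.258)⁴/32 = 4.350×10^-4 m⁴.
θ = T·L/(G·J) = 387800 × 7.84 / (76.3×10⁹ × 4.350×10^-4) = 0.09161 rad.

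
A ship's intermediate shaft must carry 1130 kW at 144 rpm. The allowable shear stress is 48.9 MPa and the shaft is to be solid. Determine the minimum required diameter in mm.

198 mm

ω = 2π·144/60 = 15.08 rad/s, so T = P/ω = 1130×10³ / 15.08 = 74940 N·m.
For a solid shaft τ_max = 16T/(πd³), so d = (16T/(π τ_allow))^(1/3) = (16·74940/(π·4.89×10^7))^(1/3) = 0.1984 m.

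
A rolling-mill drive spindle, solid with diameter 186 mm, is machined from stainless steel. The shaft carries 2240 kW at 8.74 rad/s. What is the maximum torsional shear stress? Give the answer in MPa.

203 MPa

ω = 8.74 rad/s, so T = P/ω = 2240×10³ / 8.740 = 256300 N·m.
J = πd⁴/32 = π(0.186)⁴/32 = 1.175×10^-4 m⁴.
τ_max = T·r/J = 256300 × 0.0930 / 1.175×10^-4 = 2.028×10^8 Pa.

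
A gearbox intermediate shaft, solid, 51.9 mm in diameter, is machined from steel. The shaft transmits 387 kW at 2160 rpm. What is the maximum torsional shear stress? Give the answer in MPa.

62.3 MPa

ω = 2π·2160/60 = 226.2 rad/s, so T = P/ω = 387×10³ / 226.2 = 1711 N·m.
J = πd⁴/32 = π(0.0519)⁴/32 = 7.123×10^-7 m⁴.
τ_max = T·r/J = 1711 × 0.0260 / 7.123×10^-7 = 6.233×10^7 Pa.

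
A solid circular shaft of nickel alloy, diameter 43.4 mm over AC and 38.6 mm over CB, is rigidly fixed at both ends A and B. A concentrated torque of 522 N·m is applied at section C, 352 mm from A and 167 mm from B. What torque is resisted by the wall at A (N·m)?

225 N·m

Compatibility: T_A·a/J_AC = T_B·b/J_CB with T_A + T_B = T₀.
J_AC = 3.48×10^-7 m⁴, J_CB = 2.18×10^-7 m⁴, so T_A = T₀·(J_AC/a)/((J_AC/a)+(J_CB/b)) = 225.1 N·m, T_B = 296.9 N·m.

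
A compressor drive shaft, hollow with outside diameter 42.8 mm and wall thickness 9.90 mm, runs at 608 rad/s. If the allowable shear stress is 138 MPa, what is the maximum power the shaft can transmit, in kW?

J = π(d_o⁴ − d_i⁴)/32 = π(0.0428⁴ − 0.0230⁴)/32 = 3.020×10^-7 m⁴.
T_max = τ_allow·J/r = 1.38×10^8 × 3.020×10^-7 / 0.0214 = 1947 N·m.
ω = 608 rad/s, so P_max = T_max·ω = 1.184×10^6 W.

1180 kW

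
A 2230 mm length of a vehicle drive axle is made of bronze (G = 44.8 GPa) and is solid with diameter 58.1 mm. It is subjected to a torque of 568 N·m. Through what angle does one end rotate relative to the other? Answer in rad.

0.0253 rad

J = πd⁴/32 = π(0.0581)⁴/32 = 1.119×10^-6 m⁴.
θ = T·L/(G·J) = 568.0 × 2.23 / (44.8×10⁹ × 1.119×10^-6) = 0.02527 rad.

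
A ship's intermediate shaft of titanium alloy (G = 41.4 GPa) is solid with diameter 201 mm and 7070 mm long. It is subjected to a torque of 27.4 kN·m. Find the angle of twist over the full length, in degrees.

J = πd⁴/32 = π(0.201)⁴/32 = 1.602×10^-4 m⁴.
θ = T·L/(G·J) = 27400 × 7.07 / (41.4×10⁹ × 1.602×10^-4) = 0.02920 rad.

1.67°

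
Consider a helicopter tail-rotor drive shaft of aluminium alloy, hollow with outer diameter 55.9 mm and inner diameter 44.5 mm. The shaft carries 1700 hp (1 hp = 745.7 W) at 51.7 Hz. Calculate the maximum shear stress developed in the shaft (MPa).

190 MPa

ω = 2π·51.7 = 324.8 rad/s, so T = P/ω = 1700×745.7 / 324.8 = 3902 N·m.
J = π(d_o⁴ − d_i⁴)/32 = π(0.0559⁴ − 0.0445⁴)/32 = 5.736×10^-7 m⁴.
τ_max = T·r/J = 3902 × 0.0279 / 5.736×10^-7 = 1.901×10^8 Pa.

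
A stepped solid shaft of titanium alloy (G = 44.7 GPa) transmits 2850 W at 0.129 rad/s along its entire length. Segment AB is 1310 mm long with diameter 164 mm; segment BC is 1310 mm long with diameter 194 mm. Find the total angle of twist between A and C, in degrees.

0.789°

ω = 0.129 rad/s, so T = P/ω = 2850 / 0.1290 = 22090 N·m.
J_AB = π(0.164)⁴/32 = 7.10×10^-5 m⁴; J_BC = π(0.194)⁴/32 = 1.39×10^-4 m⁴.
θ = (T/G)·Σ L_i/J_i = (22090/44.7×10⁹)·(1.31/7.10×10^-5 + 1.31/1.39×10^-4) = 0.01377 rad.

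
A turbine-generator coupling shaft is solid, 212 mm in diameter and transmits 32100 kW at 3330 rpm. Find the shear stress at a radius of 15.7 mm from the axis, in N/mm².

ω = 2π·3330/60 = 348.7 rad/s, so T = P/ω = 32100×10³ / 348.7 = 92050 N·m.
J = πd⁴/32 = π(0.212)⁴/32 = 1.983×10^-4 m⁴.
Shear stress varies linearly with radius: τ = T·r/J = 92050 × 0.0157 / 1.983×10^-4 = 7.288×10^6 Pa.

7.29 N/mm²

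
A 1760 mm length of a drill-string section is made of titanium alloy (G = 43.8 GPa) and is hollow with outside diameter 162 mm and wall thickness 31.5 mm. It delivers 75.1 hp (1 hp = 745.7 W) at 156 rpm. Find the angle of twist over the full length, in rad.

0.00237 rad

ω = 2π·156/60 = 16.34 rad/s, so T = P/ω = 75.1×745.7 / 16.34 = 3428 N·m.
J = π(d_o⁴ − d_i⁴)/32 = π(0.162⁴ − 0.0990⁴)/32 = 5.819×10^-5 m⁴.
θ = T·L/(G·J) = 3428 × 1.76 / (43.8×10⁹ × 5.819×10^-5) = 2.367×10^-3 rad.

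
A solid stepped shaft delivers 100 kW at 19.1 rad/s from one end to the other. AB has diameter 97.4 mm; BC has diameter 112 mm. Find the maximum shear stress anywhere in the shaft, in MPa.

ω = 19.1 rad/s, so T = P/ω = 100×10³ / 19.10 = 5236 N·m.
Under the same torque, τ_max = 16T/(πd³) is largest where d is smallest — segment AB (d = 97.4 mm).
τ_max = 16·5236/(π·(0.0974)³) = 2.886×10^7 Pa.

28.9 MPa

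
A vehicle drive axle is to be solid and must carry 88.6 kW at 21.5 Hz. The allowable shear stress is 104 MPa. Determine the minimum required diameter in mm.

ω = 2π·21.5 = 135.1 rad/s, so T = P/ω = 88.6×10³ / 135.1 = 655.9 N·m.
For a solid shaft τ_max = 16T/(πd³), so d = (16T/(π τ_allow))^(1/3) = (16·655.9/(π·1.04×10^8))^(1/3) = 0.03179 m.

31.8 mm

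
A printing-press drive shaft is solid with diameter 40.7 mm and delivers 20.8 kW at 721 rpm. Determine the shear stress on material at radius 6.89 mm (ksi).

1.02 ksi

ω = 2π·721/60 = 75.50 rad/s, so T = P/ω = 20.8×10³ / 75.50 = 275.5 N·m.
J = πd⁴/32 = π(0.0407)⁴/32 = 2.694×10^-7 m⁴.
Shear stress varies linearly with radius: τ = T·r/J = 275.5 × 0.00689 / 2.694×10^-7 = 7.046×10^6 Pa.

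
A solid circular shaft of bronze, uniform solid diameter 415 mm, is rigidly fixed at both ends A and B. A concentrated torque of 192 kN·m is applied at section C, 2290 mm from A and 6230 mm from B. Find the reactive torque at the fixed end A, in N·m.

With uniform GJ and both ends fixed, compatibility θ_AC = θ_CB gives T_A·a = T_B·b, together with T_A + T_B = T₀.
T_A = T₀·b/(a+b) = 192000·6230/8520 = 140400 N·m; T_B = 51610 N·m.

140000 N·m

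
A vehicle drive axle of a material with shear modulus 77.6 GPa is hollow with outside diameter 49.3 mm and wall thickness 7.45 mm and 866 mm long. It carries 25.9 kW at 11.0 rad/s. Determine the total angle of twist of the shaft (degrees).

3.40°

ω = 11.0 rad/s, so T = P/ω = 25.9×10³ / 11.00 = 2355 N·m.
J = π(d_o⁴ − d_i⁴)/32 = π(0.0493⁴ − 0.0344⁴)/32 = 4.425×10^-7 m⁴.
θ = T·L/(G·J) = 2355 × 0.866 / (77.6×10⁹ × 4.425×10^-7) = 0.05939 rad.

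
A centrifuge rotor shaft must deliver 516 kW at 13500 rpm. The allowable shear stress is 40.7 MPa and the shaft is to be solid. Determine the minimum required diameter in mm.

35.7 mm

ω = 2π·13500/60 = 1414 rad/s, so T = P/ω = 516×10³ / 1414 = 365.0 N·m.
For a solid shaft τ_max = 16T/(πd³), so d = (16T/(π τ_allow))^(1/3) = (16·365.0/(π·4.07×10^7))^(1/3) = 0.03575 m.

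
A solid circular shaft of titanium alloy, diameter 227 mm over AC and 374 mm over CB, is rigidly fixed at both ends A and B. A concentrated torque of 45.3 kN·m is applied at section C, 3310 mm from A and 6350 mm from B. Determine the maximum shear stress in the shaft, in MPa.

Compatibility: T_A·a/J_AC = T_B·b/J_CB with T_A + T_B = T₀.
J_AC = 2.61×10^-4 m⁴, J_CB = 1.92×10^-3 m⁴, so T_A = T₀·(J_AC/a)/((J_AC/a)+(J_CB/b)) = 9358 N·m, T_B = 35940 N·m.
τ in each portion: τ_AC = 4.07×10^6 Pa, τ_CB = 3.50×10^6 Pa; maximum is in AC.
τ_max = T_AC·r/J = 9358·0.114/2.61×10^-4 = 4.074×10^6 Pa.

4.07 MPa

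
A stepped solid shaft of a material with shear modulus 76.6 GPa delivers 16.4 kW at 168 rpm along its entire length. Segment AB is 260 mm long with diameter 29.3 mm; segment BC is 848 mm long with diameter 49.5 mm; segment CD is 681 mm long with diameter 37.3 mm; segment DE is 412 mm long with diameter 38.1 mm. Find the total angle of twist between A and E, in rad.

ω = 2π·168/60 = 17.59 rad/s, so T = P/ω = 16.4×10³ / 17.59 = 932.2 N·m.
J_AB = π(0.0293)⁴/32 = 7.24×10^-8 m⁴; J_BC = π(0.0495)⁴/32 = 5.89×10^-7 m⁴; J_CD = π(0.0373)⁴/32 = 1.90×10^-7 m⁴; J_DE = π(0.0381)⁴/32 = 2.07×10^-7 m⁴.
θ = (T/G)·Σ L_i/J_i = (932.2/76.6×10⁹)·(0.260/7.24×10^-8 + 0.848/5.89×10^-7 + 0.681/1.90×10^-7 + 0.412/2.07×10^-7) = 0.1291 rad.

0.129 rad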